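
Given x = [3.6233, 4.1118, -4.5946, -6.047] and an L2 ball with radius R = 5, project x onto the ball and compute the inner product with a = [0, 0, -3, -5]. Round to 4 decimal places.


Step 1: Compute ||x|| (intermediates to 6 decimals).
||x|| = sqrt(3.6233^2 + 4.1118^2 + (-4.5946)^2 + (-6.047)^2) = 9.365456
Step 2: Project.
Since ||x|| > R, scale = R/||x|| = 5/9.365456 = 0.533877, proj(x) = scale * x
proj(x) = [1.934397, 2.195195, -2.452951, -3.228354]
Step 3: Dot product.
a^T * proj(x) = 0*1.934397 + 0*2.195195 - 3*(-2.452951) - 5*(-3.228354) = 23.5006


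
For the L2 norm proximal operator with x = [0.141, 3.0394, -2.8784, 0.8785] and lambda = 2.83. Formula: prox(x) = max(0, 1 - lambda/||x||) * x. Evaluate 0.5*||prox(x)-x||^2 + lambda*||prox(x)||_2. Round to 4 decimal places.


Step 1: Compute ||x||.
||x|| = 4.2796
Step 2: Compute scaling factor.
scale = max(0, 1 - 2.83/4.2796) = 0.3387
Step 3: prox(x) = [0.0478, 1.0295, -0.975, 0.2976]
||prox(x)|| = 1.4496
Step 4: Proximal objective.
0.5*||prox-x||^2 = 4.0045
lambda*||prox|| = 4.1024
Total = 8.1068


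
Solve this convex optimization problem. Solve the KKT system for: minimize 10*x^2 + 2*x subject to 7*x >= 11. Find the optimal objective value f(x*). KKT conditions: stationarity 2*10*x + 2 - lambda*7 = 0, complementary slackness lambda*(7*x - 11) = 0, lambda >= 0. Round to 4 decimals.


Step 1: Try lambda = 0 (constraint inactive).
x_unc = -2/(2*10) = -0.1
Check: 7*-0.1 = -0.7 < 11 -- violated!
Step 2: Constraint must be active: 7*x = 11
x* = 11/7 = 1.5714 (rounded; the exact value 11/7 is used below)
lambda = (2*10*(11/7) + 2)/7 = 4.7755
Step 3: Compute optimal value.
f(x*) = 10*(11/7)^2 + 2*(11/7) = 27.8367


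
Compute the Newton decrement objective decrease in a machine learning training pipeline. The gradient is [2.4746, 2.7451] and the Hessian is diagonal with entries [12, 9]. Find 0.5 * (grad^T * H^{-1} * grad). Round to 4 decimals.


Step 1: H is diagonal, so H^(-1) * g = [0.2062, 0.305].
Step 2: g^T H^(-1) g = sum_i g_i^2 / H_ii
  = (2.4746)^2/12 + (2.7451)^2/9
  = 0.5103 + 0.8373 = 1.3476
Step 3: Objective decrease = 0.5 * g^T H^(-1) g = 0.6738


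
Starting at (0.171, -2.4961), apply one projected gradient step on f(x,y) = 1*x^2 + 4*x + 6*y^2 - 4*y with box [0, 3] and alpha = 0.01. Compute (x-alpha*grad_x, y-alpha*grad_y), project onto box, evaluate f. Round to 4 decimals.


Step 1: Compute gradient at (0.171, -2.4961).
grad_x = 2*1*0.171 + 4 = 4.342
grad_y = 2*6*-2.4961 - 4 = -33.9532
Step 2: Gradient step.
x_raw = 0.171 - 0.01*4.342 = 0.1276
y_raw = -2.4961 - 0.01*-33.9532 = -2.1566
Step 3: Project onto [0, 3].
x_proj = clip(0.1276) = 0.1276
y_proj = clip(-2.1566) = 0.0
Step 4: Evaluate f.
f(0.1276, 0.0) = 0.5266


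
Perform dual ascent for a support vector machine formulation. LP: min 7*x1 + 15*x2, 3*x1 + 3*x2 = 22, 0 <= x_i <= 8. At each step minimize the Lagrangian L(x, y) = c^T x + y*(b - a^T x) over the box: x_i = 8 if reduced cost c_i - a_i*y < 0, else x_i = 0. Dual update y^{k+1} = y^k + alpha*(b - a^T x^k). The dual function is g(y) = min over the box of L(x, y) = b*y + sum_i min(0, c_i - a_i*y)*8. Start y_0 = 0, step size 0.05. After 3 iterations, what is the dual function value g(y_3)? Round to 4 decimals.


Dual ascent for LP: min 7*x1 + 15*x2, 3*x1 + 3*x2 = 22, 0 <= x_i <= 8
Step 1: y^k = 0.0, reduced costs: (7.0, 15.0)
  x^k = (0.0, 0.0), subgradient = b - a^T x = 22.0
  y^{k+1} = 0.0 + 0.05*22.0 = 1.1
Step 2: y^k = 1.1, reduced costs: (3.7, 11.7)
  x^k = (0.0, 0.0), subgradient = b - a^T x = 22.0
  y^{k+1} = 1.1 + 0.05*22.0 = 2.2
Step 3: y^k = 2.2, reduced costs: (0.4, 8.4)
  x^k = (0.0, 0.0), subgradient = b - a^T x = 22.0
  y^{k+1} = 2.2 + 0.05*22.0 = 3.3
Dual objective at y_3 = 3.3: reduced costs (-2.9, 5.1), box minimizer x = (8.0, 0.0)
g(y_3) = b*y + (c1 - a1*y)*x1 + (c2 - a2*y)*x2 = 22*3.3 + (-2.9)*8.0 + 5.1*0.0 = 72.6 - 23.2 + 0.0 = 49.4


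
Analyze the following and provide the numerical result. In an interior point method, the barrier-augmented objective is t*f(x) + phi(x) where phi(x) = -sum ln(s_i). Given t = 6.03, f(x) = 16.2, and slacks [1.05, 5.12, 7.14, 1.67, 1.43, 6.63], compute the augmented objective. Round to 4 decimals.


Step 1: Compute log-barrier.
ln values: [0.0488, 1.6332, 1.9657, 0.5128, 0.3577, 1.8916]
phi = -(0.0488 + 1.6332 + 1.9657 + 0.5128 + 0.3577 + 1.8916) = -6.4098
Step 2: Compute augmented objective.
t*f(x) = 6.03*16.2 = 97.686
Total = 97.686 - 6.4098 = 91.2762


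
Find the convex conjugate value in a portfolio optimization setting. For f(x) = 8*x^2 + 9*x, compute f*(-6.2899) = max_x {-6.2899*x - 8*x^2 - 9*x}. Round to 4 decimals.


f*(y) = sup_x {y*x - a*x^2 - b*x} = sup_x {(y-b)*x - a*x^2}
FOC: (y - b) - 2a*x = 0 => x* = (y - b)/(2a)
x* = (-6.2899 - 9)/(2*8) = -0.9556
f*(-6.2899) = (y-b)^2/(4a) = (-6.2899 - 9)^2/(4*8)
= 233.781/32 = 7.3057


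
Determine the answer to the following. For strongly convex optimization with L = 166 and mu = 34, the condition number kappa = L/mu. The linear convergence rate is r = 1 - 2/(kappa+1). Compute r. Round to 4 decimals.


Step 1: Compute the condition number.
kappa = L/mu = 166/34 = 4.8824
Step 2: Compute the convergence rate.
r = 1 - 2/(kappa + 1) = 1 - 2*mu/(L + mu) = (L - mu)/(L + mu) = 132/200 = 0.66


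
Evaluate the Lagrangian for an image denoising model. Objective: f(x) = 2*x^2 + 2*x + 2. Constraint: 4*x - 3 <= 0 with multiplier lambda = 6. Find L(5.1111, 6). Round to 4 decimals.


Step 1: Evaluate f(x).
f(5.1111) = 2*5.1111^2 + 2*5.1111 + 2 = 64.4689
Step 2: Evaluate g(x).
g(5.1111) = 4*5.1111 - 3 = 17.4444
Step 3: Compute Lagrangian.
L = 64.4689 + 6*17.4444 = 169.1353


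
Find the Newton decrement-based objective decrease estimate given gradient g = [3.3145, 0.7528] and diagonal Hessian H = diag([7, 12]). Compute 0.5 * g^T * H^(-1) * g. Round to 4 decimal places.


Step 1: H is diagonal, so H^(-1) * g = [0.4735, 0.0627].
Step 2: g^T H^(-1) g = sum_i g_i^2 / H_ii
  = (3.3145)^2/7 + (0.7528)^2/12
  = 1.5694 + 0.0472 = 1.6166
Step 3: Objective decrease = 0.5 * g^T H^(-1) g = 0.8083


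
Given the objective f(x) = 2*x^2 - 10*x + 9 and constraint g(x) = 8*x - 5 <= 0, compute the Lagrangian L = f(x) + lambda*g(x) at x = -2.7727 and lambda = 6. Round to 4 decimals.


Step 1: Evaluate f(x).
f(-2.7727) = 2*(-2.7727)^2 - 10*(-2.7727) + 9 = 52.1027
Step 2: Evaluate g(x).
g(-2.7727) = 8*-2.7727 - 5 = -27.1816
Step 3: Compute Lagrangian.
L = 52.1027 + 6*-27.1816 = -110.9869


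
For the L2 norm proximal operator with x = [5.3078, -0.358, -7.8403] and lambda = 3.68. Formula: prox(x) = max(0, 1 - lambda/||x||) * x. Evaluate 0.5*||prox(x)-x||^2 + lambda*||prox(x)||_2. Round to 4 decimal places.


Step 1: Compute ||x||.
||x|| = 9.4748
Step 2: Compute scaling factor.
scale = max(0, 1 - 3.68/9.4748) = 0.6116
Step 3: prox(x) = [3.2463, -0.219, -4.7951]
||prox(x)|| = 5.7948
Step 4: Proximal objective.
0.5*||prox-x||^2 = 6.7712
lambda*||prox|| = 21.3249
Total = 28.0959


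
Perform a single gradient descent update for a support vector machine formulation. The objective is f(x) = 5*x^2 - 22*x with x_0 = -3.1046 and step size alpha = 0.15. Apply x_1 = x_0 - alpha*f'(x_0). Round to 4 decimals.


We compute the gradient at x_0 and apply the update.
f'(x) = 10*x - 22
f'(-3.1046) = 10*-3.1046 - 22 = -53.046
x_1 = -3.1046 - 0.15*-53.046 = 4.8523


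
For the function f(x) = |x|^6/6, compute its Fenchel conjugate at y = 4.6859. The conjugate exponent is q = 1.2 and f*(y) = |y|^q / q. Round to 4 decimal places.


The conjugate exponent q satisfies 1/p + 1/q = 1.
p = 6, so q = 6/(6 - 1) = 1.2
|y|^q = 4.6859^1.2 = 6.3819
f*(4.6859) = 6.3819 / 1.2 = 5.3183


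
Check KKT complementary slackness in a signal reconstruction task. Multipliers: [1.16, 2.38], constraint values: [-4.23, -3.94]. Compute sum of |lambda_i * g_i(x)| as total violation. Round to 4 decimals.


KKT complementary slackness check:
lambda_1 * g_1 = 1.16 * -4.23 = -4.9068
lambda_2 * g_2 = 2.38 * -3.94 = -9.3772
Total violation = 4.9068 + 9.3772 = 14.284


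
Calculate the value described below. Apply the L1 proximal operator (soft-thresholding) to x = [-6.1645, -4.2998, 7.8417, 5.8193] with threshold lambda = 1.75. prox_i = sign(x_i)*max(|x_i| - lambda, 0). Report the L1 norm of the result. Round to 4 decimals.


Soft-thresholding with lambda = 1.75:
prox(-6.1645) = sign(-6.1645)*max(|-6.1645| - 1.75, 0) = -4.4145
prox(-4.2998) = sign(-4.2998)*max(|-4.2998| - 1.75, 0) = -2.5498
prox(7.8417) = sign(7.8417)*max(|7.8417| - 1.75, 0) = 6.0917
prox(5.8193) = sign(5.8193)*max(|5.8193| - 1.75, 0) = 4.0693
prox(x) = [-4.4145, -2.5498, 6.0917, 4.0693]
||prox(x)||_1 = 4.4145 + 2.5498 + 6.0917 + 4.0693 = 17.1253


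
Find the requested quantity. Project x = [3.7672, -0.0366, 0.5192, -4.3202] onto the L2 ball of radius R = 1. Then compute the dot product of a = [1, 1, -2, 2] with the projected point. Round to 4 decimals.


Step 1: Compute ||x|| (intermediates to 6 decimals).
||x|| = sqrt(3.7672^2 + (-0.0366)^2 + 0.5192^2 + (-4.3202)^2) = 5.755591
Step 2: Project.
Since ||x|| > R, scale = R/||x|| = 1/5.755591 = 0.173744, proj(x) = scale * x
proj(x) = [0.654528, -0.006359, 0.090208, -0.750609]
Step 3: Dot product.
a^T * proj(x) = 1*0.654528 + 1*(-0.006359) - 2*0.090208 + 2*(-0.750609) = -1.0335


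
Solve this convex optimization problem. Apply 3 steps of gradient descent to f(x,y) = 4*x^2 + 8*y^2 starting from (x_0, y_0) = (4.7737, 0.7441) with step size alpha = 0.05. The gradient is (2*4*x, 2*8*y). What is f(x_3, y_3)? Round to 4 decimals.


Gradient descent on f(x,y) = 4*x^2 + 8*y^2.
Starting point: (4.7737, 0.7441), alpha = 0.05
Step 1: grad_x = 2*4*4.7737 = 38.1896, grad_y = 2*8*0.7441 = 11.9056
  x_1 = 4.7737 - 0.05*38.1896 = 2.8642
  y_1 = 0.7441 - 0.05*11.9056 = 0.1488
Step 2: grad_x = 2*4*2.8642 = 22.9138, grad_y = 2*8*0.1488 = 2.3811
  x_2 = 2.8642 - 0.05*22.9138 = 1.7185
  y_2 = 0.1488 - 0.05*2.3811 = 0.0298
Step 3: grad_x = 2*4*1.7185 = 13.7483, grad_y = 2*8*0.0298 = 0.4762
  x_3 = 1.7185 - 0.05*13.7483 = 1.0311
  y_3 = 0.0298 - 0.05*0.4762 = 0.006
f(1.0311, 0.006) = 4*1.0311^2 + 8*0.006^2 = 4.2531


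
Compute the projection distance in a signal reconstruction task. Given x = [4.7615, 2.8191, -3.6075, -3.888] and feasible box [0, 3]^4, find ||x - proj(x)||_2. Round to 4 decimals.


Project each component onto [0, 3].
clip(4.7615) = 3.0, clip(2.8191) = 2.8191, clip(-3.6075) = 0.0, clip(-3.888) = 0.0
Projection = [3.0, 2.8191, 0.0, 0.0]
Squared diffs: [3.1029, 0.0, 13.0141, 15.1165]
Distance = sqrt(31.2335) = 5.5887


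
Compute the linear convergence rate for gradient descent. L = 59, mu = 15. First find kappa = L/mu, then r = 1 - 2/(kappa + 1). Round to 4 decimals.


Step 1: Compute the condition number.
kappa = L/mu = 59/15 = 3.9333
Step 2: Compute the convergence rate.
r = 1 - 2/(kappa + 1) = 1 - 2*mu/(L + mu) = (L - mu)/(L + mu) = 44/74 = 0.5946


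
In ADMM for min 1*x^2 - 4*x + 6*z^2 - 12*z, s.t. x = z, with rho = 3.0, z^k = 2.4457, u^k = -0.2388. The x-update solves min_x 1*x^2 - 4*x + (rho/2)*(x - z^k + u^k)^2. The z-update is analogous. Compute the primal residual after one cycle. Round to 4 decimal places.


ADMM iteration with rho = 3.0, z^k = 2.4457, u^k = -0.2388
Step 1: x-update.
Minimize 1*x^2 - 4*x + (3.0/2)*(x - 2.4457 - 0.2388)^2
FOC: (2*1 + 3.0)*x = 4 + 3.0*(2.4457 + 0.2388)
x^{k+1} = 2.4107
Step 2: z-update.
Minimize 6*z^2 - 12*z + (3.0/2)*(2.4107 - z - 0.2388)^2
FOC: (2*6 + 3.0)*z = 12 + 3.0*(2.4107 - 0.2388)
z^{k+1} = 1.2344
Step 3: u-update.
u^{k+1} = -0.2388 + 2.4107 - 1.2344 = 0.9375
Step 4: Primal residual = |2.4107 - 1.2344| = 1.1763


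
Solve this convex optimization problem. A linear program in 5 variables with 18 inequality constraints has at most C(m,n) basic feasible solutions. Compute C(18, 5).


Each vertex corresponds to some choice of n active constraints out of m, so the number of vertices is at most C(m, n) = m! / (n!(m-n)!).
m = 18, n = 5
Numerator: 18 * 17 * 16 * 15 * 14
Denominator: 5! = 120
C(18, 5) = 8568


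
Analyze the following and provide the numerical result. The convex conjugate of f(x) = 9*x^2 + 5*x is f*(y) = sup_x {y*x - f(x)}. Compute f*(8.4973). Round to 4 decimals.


f*(y) = sup_x {y*x - a*x^2 - b*x} = sup_x {(y-b)*x - a*x^2}
FOC: (y - b) - 2a*x = 0 => x* = (y - b)/(2a)
x* = (8.4973 - 5)/(2*9) = 0.1943
f*(8.4973) = (y-b)^2/(4a) = (8.4973 - 5)^2/(4*9)
= 12.2311/36 = 0.3398


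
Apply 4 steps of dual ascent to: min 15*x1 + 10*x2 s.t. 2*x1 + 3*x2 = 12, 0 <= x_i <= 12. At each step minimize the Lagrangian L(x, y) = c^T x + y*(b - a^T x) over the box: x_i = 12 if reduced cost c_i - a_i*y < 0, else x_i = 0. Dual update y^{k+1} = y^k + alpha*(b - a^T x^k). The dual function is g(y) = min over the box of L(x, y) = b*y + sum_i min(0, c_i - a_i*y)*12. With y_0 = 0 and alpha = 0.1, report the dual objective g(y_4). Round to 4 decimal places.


Dual ascent for LP: min 15*x1 + 10*x2, 2*x1 + 3*x2 = 12, 0 <= x_i <= 12
Step 1: y^k = 0.0, reduced costs: (15.0, 10.0)
  x^k = (0.0, 0.0), subgradient = b - a^T x = 12.0
  y^{k+1} = 0.0 + 0.1*12.0 = 1.2
Step 2: y^k = 1.2, reduced costs: (12.6, 6.4)
  x^k = (0.0, 0.0), subgradient = b - a^T x = 12.0
  y^{k+1} = 1.2 + 0.1*12.0 = 2.4
Step 3: y^k = 2.4, reduced costs: (10.2, 2.8)
  x^k = (0.0, 0.0), subgradient = b - a^T x = 12.0
  y^{k+1} = 2.4 + 0.1*12.0 = 3.6
Step 4: y^k = 3.6, reduced costs: (7.8, -0.8)
  x^k = (0.0, 12.0), subgradient = b - a^T x = -24.0
  y^{k+1} = 3.6 + 0.1*-24.0 = 1.2
Dual objective at y_4 = 1.2: reduced costs (12.6, 6.4), box minimizer x = (0.0, 0.0)
g(y_4) = b*y + (c1 - a1*y)*x1 + (c2 - a2*y)*x2 = 12*1.2 + 12.6*0.0 + 6.4*0.0 = 14.4 + 0.0 + 0.0 = 14.4


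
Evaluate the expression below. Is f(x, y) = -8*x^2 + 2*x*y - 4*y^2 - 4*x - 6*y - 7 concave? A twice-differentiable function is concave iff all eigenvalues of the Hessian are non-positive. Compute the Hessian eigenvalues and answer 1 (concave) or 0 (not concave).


The Hessian of f(x,y) = -8*x^2 + 2*x*y - 4*y^2 - 4*x - 6*y - 7 is:
H = [[-16, 2], [2, -8]]
Trace = -16 - 8 = -24
Determinant = -16*-8 - (2)^2 = 124
Discriminant = (-24)^2 - 4*124 = 80.0
Eigenvalues: lambda_1 = -16.4721, lambda_2 = -7.5279
The function is concave.

1


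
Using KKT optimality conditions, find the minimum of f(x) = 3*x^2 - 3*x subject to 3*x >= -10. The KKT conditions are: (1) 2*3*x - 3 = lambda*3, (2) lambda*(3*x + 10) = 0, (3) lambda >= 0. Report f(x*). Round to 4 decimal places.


Step 1: Try lambda = 0 (constraint inactive).
Stationarity: 2*3*x - 3 = 0
x* = 3/(2*3) = 0.5
Check constraint: 3*0.5 = 1.5 >= -10 -- satisfied.
Step 2: Compute optimal value.
f(x*) = 3*0.5^2 - 3*0.5 = -0.75


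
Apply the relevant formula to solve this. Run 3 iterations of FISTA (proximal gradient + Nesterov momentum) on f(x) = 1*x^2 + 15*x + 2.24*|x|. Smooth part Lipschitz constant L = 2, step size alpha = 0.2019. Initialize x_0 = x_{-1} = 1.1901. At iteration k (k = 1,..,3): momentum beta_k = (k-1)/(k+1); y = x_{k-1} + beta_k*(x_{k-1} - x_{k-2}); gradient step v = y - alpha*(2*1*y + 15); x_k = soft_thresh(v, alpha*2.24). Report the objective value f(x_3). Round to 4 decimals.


FISTA on f(x) = 1*x^2 + 15*x + 2.24*|x|
L = 2, alpha = 0.2019
Iteration 1: beta = 0.0, y = 1.1901 + 0.0*(1.1901 - 1.1901) = 1.1901
  grad(y) = 17.3802, v = y - alpha*grad = -2.319
  prox(v) = soft_thresh(-2.319, 0.4523) = -1.8667
Iteration 2: beta = 0.3333, y = -1.8667 + 0.3333*(-1.8667 - 1.1901) = -2.8856
  grad(y) = 9.2287, v = y - alpha*grad = -4.7489
  prox(v) = soft_thresh(-4.7489, 0.4523) = -4.2967
Iteration 3: beta = 0.5, y = -4.2967 + 0.5*(-4.2967 + 1.8667) = -5.5116
  grad(y) = 3.9767, v = y - alpha*grad = -6.3145
  prox(v) = soft_thresh(-6.3145, 0.4523) = -5.8623
f(x_3) = 1*(-5.8623)^2 + 15*(-5.8623) + 2.24*|-5.8623| = -40.4364


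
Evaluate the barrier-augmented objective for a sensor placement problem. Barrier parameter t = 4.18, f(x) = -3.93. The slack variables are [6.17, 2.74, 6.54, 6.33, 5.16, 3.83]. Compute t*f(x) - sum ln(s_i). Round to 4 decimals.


Step 1: Compute log-barrier.
ln values: [1.8197, 1.008, 1.8779, 1.8453, 1.6409, 1.3429]
phi = -(1.8197 + 1.008 + 1.8779 + 1.8453 + 1.6409 + 1.3429) = -9.5347
Step 2: Compute augmented objective.
t*f(x) = 4.18*-3.93 = -16.4274
Total = -16.4274 - 9.5347 = -25.9621


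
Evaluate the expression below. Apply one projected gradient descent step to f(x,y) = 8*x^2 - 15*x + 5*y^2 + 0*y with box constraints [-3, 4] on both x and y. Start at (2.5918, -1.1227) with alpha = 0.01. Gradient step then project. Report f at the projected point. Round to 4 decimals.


Step 1: Compute gradient at (2.5918, -1.1227).
grad_x = 2*8*2.5918 - 15 = 26.4688
grad_y = 2*5*-1.1227 + 0 = -11.227
Step 2: Gradient step.
x_raw = 2.5918 - 0.01*26.4688 = 2.3271
y_raw = -1.1227 - 0.01*-11.227 = -1.0104
Step 3: Project onto [-3, 4].
x_proj = clip(2.3271) = 2.3271
y_proj = clip(-1.0104) = -1.0104
Step 4: Evaluate f.
f(2.3271, -1.0104) = 13.5218


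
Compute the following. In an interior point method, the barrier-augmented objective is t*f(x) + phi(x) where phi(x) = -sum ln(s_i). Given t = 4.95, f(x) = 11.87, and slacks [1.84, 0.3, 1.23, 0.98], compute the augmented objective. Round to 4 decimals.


Step 1: Compute log-barrier.
ln values: [0.6098, -1.204, 0.207, -0.0202]
phi = -(0.6098 - 1.204 + 0.207 - 0.0202) = 0.4074
Step 2: Compute augmented objective.
t*f(x) = 4.95*11.87 = 58.7565
Total = 58.7565 + 0.4074 = 59.1639


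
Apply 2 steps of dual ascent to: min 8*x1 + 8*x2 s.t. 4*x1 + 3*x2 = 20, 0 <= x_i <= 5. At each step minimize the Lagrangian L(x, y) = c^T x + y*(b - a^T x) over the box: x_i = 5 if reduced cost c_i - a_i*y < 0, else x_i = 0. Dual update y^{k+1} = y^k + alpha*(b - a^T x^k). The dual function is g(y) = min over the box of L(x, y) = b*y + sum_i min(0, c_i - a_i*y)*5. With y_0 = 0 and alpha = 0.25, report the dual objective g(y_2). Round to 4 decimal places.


Dual ascent for LP: min 8*x1 + 8*x2, 4*x1 + 3*x2 = 20, 0 <= x_i <= 5
Step 1: y^k = 0.0, reduced costs: (8.0, 8.0)
  x^k = (0.0, 0.0), subgradient = b - a^T x = 20.0
  y^{k+1} = 0.0 + 0.25*20.0 = 5.0
Step 2: y^k = 5.0, reduced costs: (-12.0, -7.0)
  x^k = (5.0, 5.0), subgradient = b - a^T x = -15.0
  y^{k+1} = 5.0 + 0.25*-15.0 = 1.25
Dual objective at y_2 = 1.25: reduced costs (3.0, 4.25), box minimizer x = (0.0, 0.0)
g(y_2) = b*y + (c1 - a1*y)*x1 + (c2 - a2*y)*x2 = 20*1.25 + 3.0*0.0 + 4.25*0.0 = 25.0 + 0.0 + 0.0 = 25.0


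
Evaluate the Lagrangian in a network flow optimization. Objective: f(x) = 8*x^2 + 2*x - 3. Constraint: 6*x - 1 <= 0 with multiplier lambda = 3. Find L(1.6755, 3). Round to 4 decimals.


Step 1: Evaluate f(x).
f(1.6755) = 8*1.6755^2 + 2*1.6755 - 3 = 22.8094
Step 2: Evaluate g(x).
g(1.6755) = 6*1.6755 - 1 = 9.053
Step 3: Compute Lagrangian.
L = 22.8094 + 3*9.053 = 49.9684


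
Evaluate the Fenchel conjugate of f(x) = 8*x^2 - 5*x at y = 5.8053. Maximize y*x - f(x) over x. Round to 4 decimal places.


f*(y) = sup_x {y*x - a*x^2 - b*x} = sup_x {(y-b)*x - a*x^2}
FOC: (y - b) - 2a*x = 0 => x* = (y - b)/(2a)
x* = (5.8053 + 5)/(2*8) = 0.6753
f*(5.8053) = (y-b)^2/(4a) = (5.8053 + 5)^2/(4*8)
= 116.7545/32 = 3.6486


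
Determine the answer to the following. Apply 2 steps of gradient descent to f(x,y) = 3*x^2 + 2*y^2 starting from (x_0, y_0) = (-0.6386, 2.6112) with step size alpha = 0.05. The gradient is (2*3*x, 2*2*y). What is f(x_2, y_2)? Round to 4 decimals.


Gradient descent on f(x,y) = 3*x^2 + 2*y^2.
Starting point: (-0.6386, 2.6112), alpha = 0.05
Step 1: grad_x = 2*3*-0.6386 = -3.8316, grad_y = 2*2*2.6112 = 10.4448
  x_1 = -0.6386 - 0.05*-3.8316 = -0.447
  y_1 = 2.6112 - 0.05*10.4448 = 2.089
Step 2: grad_x = 2*3*-0.447 = -2.6821, grad_y = 2*2*2.089 = 8.3558
  x_2 = -0.447 - 0.05*-2.6821 = -0.3129
  y_2 = 2.089 - 0.05*8.3558 = 1.6712
f(-0.3129, 1.6712) = 3*(-0.3129)^2 + 2*1.6712^2 = 5.8794


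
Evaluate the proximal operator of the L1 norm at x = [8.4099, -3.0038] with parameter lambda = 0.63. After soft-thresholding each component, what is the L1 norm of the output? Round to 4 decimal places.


Soft-thresholding with lambda = 0.63:
prox(8.4099) = sign(8.4099)*max(|8.4099| - 0.63, 0) = 7.7799
prox(-3.0038) = sign(-3.0038)*max(|-3.0038| - 0.63, 0) = -2.3738
prox(x) = [7.7799, -2.3738]
||prox(x)||_1 = 7.7799 + 2.3738 = 10.1537


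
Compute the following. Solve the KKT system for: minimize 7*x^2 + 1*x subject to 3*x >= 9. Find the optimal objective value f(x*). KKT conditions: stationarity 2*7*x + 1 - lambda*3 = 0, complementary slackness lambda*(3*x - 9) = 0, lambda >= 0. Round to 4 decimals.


Step 1: Try lambda = 0 (constraint inactive).
x_unc = -1/(2*7) = -0.0714
Check: 3*-0.0714 = -0.2142 < 9 -- violated!
Step 2: Constraint must be active: 3*x = 9
x* = 9/3 = 3.0
lambda = (2*7*3.0 + 1)/3 = 14.3333
Step 3: Compute optimal value.
f(x*) = 7*3.0^2 + 1*3.0 = 66.0


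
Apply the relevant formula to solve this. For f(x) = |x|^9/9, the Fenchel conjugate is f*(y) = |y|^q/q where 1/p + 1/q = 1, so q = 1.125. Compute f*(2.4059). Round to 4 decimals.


The conjugate exponent q satisfies 1/p + 1/q = 1.
p = 9, so q = 9/(9 - 1) = 1.125
|y|^q = 2.4059^1.125 = 2.685
f*(2.4059) = 2.685 / 1.125 = 2.3866


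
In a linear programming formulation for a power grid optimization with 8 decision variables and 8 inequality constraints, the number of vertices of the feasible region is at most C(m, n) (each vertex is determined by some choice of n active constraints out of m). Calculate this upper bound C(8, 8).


Each vertex corresponds to some choice of n active constraints out of m, so the number of vertices is at most C(m, n) = m! / (n!(m-n)!).
m = 8, n = 8
Numerator: 8 * 7 * 6 * 5 * 4 * 3 * 2 * 1
Denominator: 8! = 40320
C(8, 8) = 1


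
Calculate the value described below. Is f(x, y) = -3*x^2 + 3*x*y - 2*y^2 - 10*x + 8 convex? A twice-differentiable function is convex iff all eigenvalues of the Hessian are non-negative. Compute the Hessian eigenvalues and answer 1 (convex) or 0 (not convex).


The Hessian of f(x,y) = -3*x^2 + 3*x*y - 2*y^2 - 10*x + 8 is:
H = [[-6, 3], [3, -4]]
Trace = -6 - 4 = -10
Determinant = -6*-4 - (3)^2 = 15
Discriminant = (-10)^2 - 4*15 = 40.0
Eigenvalues: lambda_1 = -8.1623, lambda_2 = -1.8377
The function is not convex.

0


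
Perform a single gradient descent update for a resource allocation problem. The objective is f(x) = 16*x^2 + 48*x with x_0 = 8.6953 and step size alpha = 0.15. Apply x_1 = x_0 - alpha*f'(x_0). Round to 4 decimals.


We compute the gradient at x_0 and apply the update.
f'(x) = 32*x + 48
f'(8.6953) = 32*8.6953 + 48 = 326.2496
x_1 = 8.6953 - 0.15*326.2496 = -40.2421


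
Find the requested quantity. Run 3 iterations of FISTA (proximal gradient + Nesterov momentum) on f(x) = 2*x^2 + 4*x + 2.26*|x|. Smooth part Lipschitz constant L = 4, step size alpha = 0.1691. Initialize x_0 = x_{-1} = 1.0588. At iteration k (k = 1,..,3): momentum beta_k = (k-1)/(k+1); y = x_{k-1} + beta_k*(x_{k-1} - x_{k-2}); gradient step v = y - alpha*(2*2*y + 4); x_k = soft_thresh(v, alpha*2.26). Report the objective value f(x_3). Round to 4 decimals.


FISTA on f(x) = 2*x^2 + 4*x + 2.26*|x|
L = 4, alpha = 0.1691
Iteration 1: beta = 0.0, y = 1.0588 + 0.0*(1.0588 - 1.0588) = 1.0588
  grad(y) = 8.2352, v = y - alpha*grad = -0.3338
  prox(v) = soft_thresh(-0.3338, 0.3822) = 0.0
Iteration 2: beta = 0.3333, y = 0.0 + 0.3333*(0.0 - 1.0588) = -0.3529
  grad(y) = 2.5883, v = y - alpha*grad = -0.7906
  prox(v) = soft_thresh(-0.7906, 0.3822) = -0.4084
Iteration 3: beta = 0.5, y = -0.4084 + 0.5*(-0.4084 - 0.0) = -0.6127
  grad(y) = 1.5493, v = y - alpha*grad = -0.8747
  prox(v) = soft_thresh(-0.8747, 0.3822) = -0.4925
f(x_3) = 2*(-0.4925)^2 + 4*(-0.4925) + 2.26*|-0.4925| = -0.3718


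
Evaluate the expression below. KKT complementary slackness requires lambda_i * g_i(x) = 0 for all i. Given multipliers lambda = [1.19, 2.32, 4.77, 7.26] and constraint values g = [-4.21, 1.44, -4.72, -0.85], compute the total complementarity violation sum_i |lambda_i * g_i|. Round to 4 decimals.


KKT complementary slackness check:
lambda_1 * g_1 = 1.19 * -4.21 = -5.0099
lambda_2 * g_2 = 2.32 * 1.44 = 3.3408
lambda_3 * g_3 = 4.77 * -4.72 = -22.5144
lambda_4 * g_4 = 7.26 * -0.85 = -6.171
Total violation = 5.0099 + 3.3408 + 22.5144 + 6.171 = 37.0361


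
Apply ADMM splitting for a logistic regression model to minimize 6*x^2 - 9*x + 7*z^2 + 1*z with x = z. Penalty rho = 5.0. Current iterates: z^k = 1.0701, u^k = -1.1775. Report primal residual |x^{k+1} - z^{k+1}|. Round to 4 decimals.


ADMM iteration with rho = 5.0, z^k = 1.0701, u^k = -1.1775
Step 1: x-update.
Minimize 6*x^2 - 9*x + (5.0/2)*(x - 1.0701 - 1.1775)^2
FOC: (2*6 + 5.0)*x = 9 + 5.0*(1.0701 + 1.1775)
x^{k+1} = 1.1905
Step 2: z-update.
Minimize 7*z^2 + 1*z + (5.0/2)*(1.1905 - z - 1.1775)^2
FOC: (2*7 + 5.0)*z = -1 + 5.0*(1.1905 - 1.1775)
z^{k+1} = -0.0492
Step 3: u-update.
u^{k+1} = -1.1775 + 1.1905 + 0.0492 = 0.0622
Step 4: Primal residual = |1.1905 + 0.0492| = 1.2397


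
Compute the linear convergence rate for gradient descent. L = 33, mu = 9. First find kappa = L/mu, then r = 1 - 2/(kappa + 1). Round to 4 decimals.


Step 1: Compute the condition number.
kappa = L/mu = 33/9 = 3.6667
Step 2: Compute the convergence rate.
r = 1 - 2/(kappa + 1) = 1 - 2*mu/(L + mu) = (L - mu)/(L + mu) = 24/42 = 0.5714


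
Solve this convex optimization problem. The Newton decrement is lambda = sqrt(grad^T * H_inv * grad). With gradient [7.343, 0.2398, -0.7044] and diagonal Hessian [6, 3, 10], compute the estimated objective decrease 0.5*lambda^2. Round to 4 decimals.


Step 1: H is diagonal, so H^(-1) * g = [1.2238, 0.0799, -0.0704].
Step 2: g^T H^(-1) g = sum_i g_i^2 / H_ii
  = (7.343)^2/6 + (0.2398)^2/3 + (-0.7044)^2/10
  = 8.9866 + 0.0192 + 0.0496 = 9.0554
Step 3: Objective decrease = 0.5 * g^T H^(-1) g = 4.5277


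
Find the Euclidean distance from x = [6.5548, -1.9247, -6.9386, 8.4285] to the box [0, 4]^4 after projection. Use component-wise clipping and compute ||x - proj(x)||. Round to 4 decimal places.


Project each component onto [0, 4].
clip(6.5548) = 4.0, clip(-1.9247) = 0.0, clip(-6.9386) = 0.0, clip(8.4285) = 4.0
Projection = [4.0, 0.0, 0.0, 4.0]
Squared diffs: [6.527, 3.7045, 48.1442, 19.6116]
Distance = sqrt(77.9873) = 8.831


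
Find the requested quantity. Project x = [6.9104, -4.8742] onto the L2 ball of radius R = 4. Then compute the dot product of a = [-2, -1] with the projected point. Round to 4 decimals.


Step 1: Compute ||x|| (intermediates to 6 decimals).
||x|| = sqrt(6.9104^2 + (-4.8742)^2) = 8.456445
Step 2: Project.
Since ||x|| > R, scale = R/||x|| = 4/8.456445 = 0.473012, proj(x) = scale * x
proj(x) = [3.268702, -2.305555]
Step 3: Dot product.
a^T * proj(x) = -2*3.268702 - 1*(-2.305555) = -4.2318


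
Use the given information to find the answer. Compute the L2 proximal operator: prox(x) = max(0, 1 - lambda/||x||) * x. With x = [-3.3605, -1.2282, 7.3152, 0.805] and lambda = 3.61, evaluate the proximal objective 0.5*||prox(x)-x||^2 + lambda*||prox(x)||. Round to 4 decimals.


Step 1: Compute ||x||.
||x|| = 8.183
Step 2: Compute scaling factor.
scale = max(0, 1 - 3.61/8.183) = 0.5588
Step 3: prox(x) = [-1.878, -0.6864, 4.088, 0.4499]
||prox(x)|| = 4.573
Step 4: Proximal objective.
0.5*||prox-x||^2 = 6.5161
lambda*||prox|| = 16.5085
Total = 23.0246


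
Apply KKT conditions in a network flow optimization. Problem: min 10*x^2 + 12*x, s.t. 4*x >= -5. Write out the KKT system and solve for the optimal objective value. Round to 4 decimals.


Step 1: Try lambda = 0 (constraint inactive).
Stationarity: 2*10*x + 12 = 0
x* = -12/(2*10) = -0.6
Check constraint: 4*-0.6 = -2.4 >= -5 -- satisfied.
Step 2: Compute optimal value.
f(x*) = 10*(-0.6)^2 + 12*(-0.6) = -3.6


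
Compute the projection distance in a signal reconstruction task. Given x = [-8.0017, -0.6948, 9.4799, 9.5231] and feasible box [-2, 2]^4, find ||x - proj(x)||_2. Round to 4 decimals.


Project each component onto [-2, 2].
clip(-8.0017) = -2.0, clip(-0.6948) = -0.6948, clip(9.4799) = 2.0, clip(9.5231) = 2.0
Projection = [-2.0, -0.6948, 2.0, 2.0]
Squared diffs: [36.0204, 0.0, 55.9489, 56.597]
Distance = sqrt(148.5663) = 12.1888


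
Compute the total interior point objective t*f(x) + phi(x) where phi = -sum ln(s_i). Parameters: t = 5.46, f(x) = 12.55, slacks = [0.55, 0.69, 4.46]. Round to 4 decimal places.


Step 1: Compute log-barrier.
ln values: [-0.5978, -0.3711, 1.4951]
phi = -(-0.5978 - 0.3711 + 1.4951) = -0.5262
Step 2: Compute augmented objective.
t*f(x) = 5.46*12.55 = 68.523
Total = 68.523 - 0.5262 = 67.9968


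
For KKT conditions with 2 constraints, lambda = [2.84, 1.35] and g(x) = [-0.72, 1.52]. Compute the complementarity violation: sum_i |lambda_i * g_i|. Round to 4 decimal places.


KKT complementary slackness check:
lambda_1 * g_1 = 2.84 * -0.72 = -2.0448
lambda_2 * g_2 = 1.35 * 1.52 = 2.052
Total violation = 2.0448 + 2.052 = 4.0968


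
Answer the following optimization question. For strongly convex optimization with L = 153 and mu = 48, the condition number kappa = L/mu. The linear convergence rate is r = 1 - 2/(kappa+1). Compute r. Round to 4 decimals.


Step 1: Compute the condition number.
kappa = L/mu = 153/48 = 3.1875
Step 2: Compute the convergence rate.
r = 1 - 2/(kappa + 1) = 1 - 2*mu/(L + mu) = (L - mu)/(L + mu) = 105/201 = 0.5224


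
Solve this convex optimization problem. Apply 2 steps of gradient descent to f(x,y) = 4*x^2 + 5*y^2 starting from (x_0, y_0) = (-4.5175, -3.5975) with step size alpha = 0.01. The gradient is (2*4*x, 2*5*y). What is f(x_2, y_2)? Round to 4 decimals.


Gradient descent on f(x,y) = 4*x^2 + 5*y^2.
Starting point: (-4.5175, -3.5975), alpha = 0.01
Step 1: grad_x = 2*4*-4.5175 = -36.14, grad_y = 2*5*-3.5975 = -35.975
  x_1 = -4.5175 - 0.01*-36.14 = -4.1561
  y_1 = -3.5975 - 0.01*-35.975 = -3.2378
Step 2: grad_x = 2*4*-4.1561 = -33.2488, grad_y = 2*5*-3.2378 = -32.3775
  x_2 = -4.1561 - 0.01*-33.2488 = -3.8236
  y_2 = -3.2378 - 0.01*-32.3775 = -2.914
f(-3.8236, -2.914) = 4*(-3.8236)^2 + 5*(-2.914)^2 = 100.9363


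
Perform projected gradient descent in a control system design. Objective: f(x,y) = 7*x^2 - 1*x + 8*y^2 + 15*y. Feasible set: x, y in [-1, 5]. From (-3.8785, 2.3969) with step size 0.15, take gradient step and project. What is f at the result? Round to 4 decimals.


Step 1: Compute gradient at (-3.8785, 2.3969).
grad_x = 2*7*-3.8785 - 1 = -55.299
grad_y = 2*8*2.3969 + 15 = 53.3504
Step 2: Gradient step.
x_raw = -3.8785 - 0.15*-55.299 = 4.4164
y_raw = 2.3969 - 0.15*53.3504 = -5.6057
Step 3: Project onto [-1, 5].
x_proj = clip(4.4164) = 4.4164
y_proj = clip(-5.6057) = -1.0
Step 4: Evaluate f.
f(4.4164, -1.0) = 125.1127


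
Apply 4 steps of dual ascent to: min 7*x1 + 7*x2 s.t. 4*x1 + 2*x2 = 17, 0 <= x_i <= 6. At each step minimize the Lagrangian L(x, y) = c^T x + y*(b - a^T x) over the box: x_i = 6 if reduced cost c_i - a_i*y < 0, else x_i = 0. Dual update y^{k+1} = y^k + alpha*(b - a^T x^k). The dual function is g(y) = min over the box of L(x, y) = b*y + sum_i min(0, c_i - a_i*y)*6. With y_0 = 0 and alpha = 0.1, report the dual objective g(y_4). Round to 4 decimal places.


Dual ascent for LP: min 7*x1 + 7*x2, 4*x1 + 2*x2 = 17, 0 <= x_i <= 6
Step 1: y^k = 0.0, reduced costs: (7.0, 7.0)
  x^k = (0.0, 0.0), subgradient = b - a^T x = 17.0
  y^{k+1} = 0.0 + 0.1*17.0 = 1.7
Step 2: y^k = 1.7, reduced costs: (0.2, 3.6)
  x^k = (0.0, 0.0), subgradient = b - a^T x = 17.0
  y^{k+1} = 1.7 + 0.1*17.0 = 3.4
Step 3: y^k = 3.4, reduced costs: (-6.6, 0.2)
  x^k = (6.0, 0.0), subgradient = b - a^T x = -7.0
  y^{k+1} = 3.4 + 0.1*-7.0 = 2.7
Step 4: y^k = 2.7, reduced costs: (-3.8, 1.6)
  x^k = (6.0, 0.0), subgradient = b - a^T x = -7.0
  y^{k+1} = 2.7 + 0.1*-7.0 = 2.0
Dual objective at y_4 = 2.0: reduced costs (-1.0, 3.0), box minimizer x = (6.0, 0.0)
g(y_4) = b*y + (c1 - a1*y)*x1 + (c2 - a2*y)*x2 = 17*2.0 + (-1.0)*6.0 + 3.0*0.0 = 34.0 - 6.0 + 0.0 = 28.0


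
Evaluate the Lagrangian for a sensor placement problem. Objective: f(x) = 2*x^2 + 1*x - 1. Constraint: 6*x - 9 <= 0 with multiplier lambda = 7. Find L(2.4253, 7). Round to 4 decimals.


Step 1: Evaluate f(x).
f(2.4253) = 2*2.4253^2 + 1*2.4253 - 1 = 13.1895
Step 2: Evaluate g(x).
g(2.4253) = 6*2.4253 - 9 = 5.5518
Step 3: Compute Lagrangian.
L = 13.1895 + 7*5.5518 = 52.0521


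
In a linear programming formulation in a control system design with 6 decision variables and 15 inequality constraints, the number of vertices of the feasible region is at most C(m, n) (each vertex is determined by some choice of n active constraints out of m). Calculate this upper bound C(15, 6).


Each vertex corresponds to some choice of n active constraints out of m, so the number of vertices is at most C(m, n) = m! / (n!(m-n)!).
m = 15, n = 6
Numerator: 15 * 14 * 13 * 12 * 11 * 10
Denominator: 6! = 720
C(15, 6) = 5005


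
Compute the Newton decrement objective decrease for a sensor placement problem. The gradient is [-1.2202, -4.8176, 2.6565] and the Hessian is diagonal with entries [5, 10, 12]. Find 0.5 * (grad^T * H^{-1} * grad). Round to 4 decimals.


Step 1: H is diagonal, so H^(-1) * g = [-0.244, -0.4818, 0.2214].
Step 2: g^T H^(-1) g = sum_i g_i^2 / H_ii
  = (-1.2202)^2/5 + (-4.8176)^2/10 + (2.6565)^2/12
  = 0.2978 + 2.3209 + 0.5881 = 3.2068
Step 3: Objective decrease = 0.5 * g^T H^(-1) g = 1.6034


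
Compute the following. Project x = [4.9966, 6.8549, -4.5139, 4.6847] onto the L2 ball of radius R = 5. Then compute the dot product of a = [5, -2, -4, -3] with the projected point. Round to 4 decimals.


Step 1: Compute ||x|| (intermediates to 6 decimals).
||x|| = sqrt(4.9966^2 + 6.8549^2 + (-4.5139)^2 + 4.6847^2) = 10.69006
Step 2: Project.
Since ||x|| > R, scale = R/||x|| = 5/10.69006 = 0.467724, proj(x) = scale * x
proj(x) = [2.33703, 3.206201, -2.111259, 2.191147]
Step 3: Dot product.
a^T * proj(x) = 5*2.33703 - 2*3.206201 - 4*(-2.111259) - 3*2.191147 = 7.1443


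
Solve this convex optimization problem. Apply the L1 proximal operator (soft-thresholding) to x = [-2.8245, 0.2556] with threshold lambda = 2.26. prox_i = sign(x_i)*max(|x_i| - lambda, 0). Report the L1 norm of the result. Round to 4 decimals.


Soft-thresholding with lambda = 2.26:
prox(-2.8245) = sign(-2.8245)*max(|-2.8245| - 2.26, 0) = -0.5645
prox(0.2556) = sign(0.2556)*max(|0.2556| - 2.26, 0) = 0.0
prox(x) = [-0.5645, 0.0]
||prox(x)||_1 = 0.5645 + 0.0 = 0.5645


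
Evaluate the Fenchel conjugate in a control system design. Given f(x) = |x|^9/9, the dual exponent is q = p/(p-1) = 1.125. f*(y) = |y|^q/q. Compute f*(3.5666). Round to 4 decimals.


The conjugate exponent q satisfies 1/p + 1/q = 1.
p = 9, so q = 9/(9 - 1) = 1.125
|y|^q = 3.5666^1.125 = 4.1811
f*(3.5666) = 4.1811 / 1.125 = 3.7165


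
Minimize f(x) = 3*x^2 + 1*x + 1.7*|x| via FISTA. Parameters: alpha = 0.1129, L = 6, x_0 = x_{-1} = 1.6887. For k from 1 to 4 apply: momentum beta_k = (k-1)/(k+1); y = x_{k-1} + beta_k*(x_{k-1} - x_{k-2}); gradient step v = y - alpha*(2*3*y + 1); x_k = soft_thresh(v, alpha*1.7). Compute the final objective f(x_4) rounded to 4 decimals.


FISTA on f(x) = 3*x^2 + 1*x + 1.7*|x|
L = 6, alpha = 0.1129
Iteration 1: beta = 0.0, y = 1.6887 + 0.0*(1.6887 - 1.6887) = 1.6887
  grad(y) = 11.1322, v = y - alpha*grad = 0.4319
  prox(v) = soft_thresh(0.4319, 0.1919) = 0.2399
Iteration 2: beta = 0.3333, y = 0.2399 + 0.3333*(0.2399 - 1.6887) = -0.243
  grad(y) = -0.4578, v = y - alpha*grad = -0.1913
  prox(v) = soft_thresh(-0.1913, 0.1919) = 0.0
Iteration 3: beta = 0.5, y = 0.0 + 0.5*(0.0 - 0.2399) = -0.12
  grad(y) = 0.2802, v = y - alpha*grad = -0.1516
  prox(v) = soft_thresh(-0.1516, 0.1919) = 0.0
Iteration 4: beta = 0.6, y = 0.0 + 0.6*(0.0 - 0.0) = 0.0
  grad(y) = 1.0, v = y - alpha*grad = -0.1129
  prox(v) = soft_thresh(-0.1129, 0.1919) = 0.0
f(x_4) = 3*0.0^2 + 1*0.0 + 1.7*|0.0| = 0.0


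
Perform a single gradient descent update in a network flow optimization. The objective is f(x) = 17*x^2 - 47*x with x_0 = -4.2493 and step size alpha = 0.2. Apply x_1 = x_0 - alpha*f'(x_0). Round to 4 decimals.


We compute the gradient at x_0 and apply the update.
f'(x) = 34*x - 47
f'(-4.2493) = 34*-4.2493 - 47 = -191.4762
x_1 = -4.2493 - 0.2*-191.4762 = 34.0459


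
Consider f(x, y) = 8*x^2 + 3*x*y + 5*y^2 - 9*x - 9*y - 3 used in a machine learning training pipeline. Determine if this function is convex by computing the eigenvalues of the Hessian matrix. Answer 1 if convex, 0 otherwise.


The Hessian of f(x,y) = 8*x^2 + 3*x*y + 5*y^2 - 9*x - 9*y - 3 is:
H = [[16, 3], [3, 10]]
Trace = 16 + 10 = 26
Determinant = 16*10 - (3)^2 = 151
Discriminant = (26)^2 - 4*151 = 72.0
Eigenvalues: lambda_1 = 8.7574, lambda_2 = 17.2426
The function is convex.

1


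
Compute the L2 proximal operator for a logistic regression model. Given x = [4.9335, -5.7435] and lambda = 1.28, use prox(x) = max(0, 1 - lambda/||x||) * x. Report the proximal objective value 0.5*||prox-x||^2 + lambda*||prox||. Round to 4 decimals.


Step 1: Compute ||x||.
||x|| = 7.5715
Step 2: Compute scaling factor.
scale = max(0, 1 - 1.28/7.5715) = 0.8309
Step 3: prox(x) = [4.0995, -4.7725]
||prox(x)|| = 6.2915
Step 4: Proximal objective.
0.5*||prox-x||^2 = 0.8192
lambda*||prox|| = 8.0531
Total = 8.8723


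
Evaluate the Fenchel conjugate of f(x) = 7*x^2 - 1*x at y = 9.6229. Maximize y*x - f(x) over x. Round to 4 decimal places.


f*(y) = sup_x {y*x - a*x^2 - b*x} = sup_x {(y-b)*x - a*x^2}
FOC: (y - b) - 2a*x = 0 => x* = (y - b)/(2a)
x* = (9.6229 + 1)/(2*7) = 0.7588
f*(9.6229) = (y-b)^2/(4a) = (9.6229 + 1)^2/(4*7)
= 112.846/28 = 4.0302


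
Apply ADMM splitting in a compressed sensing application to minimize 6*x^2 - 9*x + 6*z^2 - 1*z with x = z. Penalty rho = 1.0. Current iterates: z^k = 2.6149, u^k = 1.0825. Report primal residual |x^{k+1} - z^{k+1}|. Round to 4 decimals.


ADMM iteration with rho = 1.0, z^k = 2.6149, u^k = 1.0825
Step 1: x-update.
Minimize 6*x^2 - 9*x + (1.0/2)*(x - 2.6149 + 1.0825)^2
FOC: (2*6 + 1.0)*x = 9 + 1.0*(2.6149 - 1.0825)
x^{k+1} = 0.8102
Step 2: z-update.
Minimize 6*z^2 - 1*z + (1.0/2)*(0.8102 - z + 1.0825)^2
FOC: (2*6 + 1.0)*z = 1 + 1.0*(0.8102 + 1.0825)
z^{k+1} = 0.2225
Step 3: u-update.
u^{k+1} = 1.0825 + 0.8102 - 0.2225 = 1.6702
Step 4: Primal residual = |0.8102 - 0.2225| = 0.5877


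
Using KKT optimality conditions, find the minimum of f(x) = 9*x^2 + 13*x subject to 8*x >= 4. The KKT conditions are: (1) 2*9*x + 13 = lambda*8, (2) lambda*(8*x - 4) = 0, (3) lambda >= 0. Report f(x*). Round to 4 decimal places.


Step 1: Try lambda = 0 (constraint inactive).
x_unc = -13/(2*9) = -0.7222
Check: 8*-0.7222 = -5.7776 < 4 -- violated!
Step 2: Constraint must be active: 8*x = 4
x* = 4/8 = 0.5
lambda = (2*9*0.5 + 13)/8 = 2.75
Step 3: Compute optimal value.
f(x*) = 9*0.5^2 + 13*0.5 = 8.75


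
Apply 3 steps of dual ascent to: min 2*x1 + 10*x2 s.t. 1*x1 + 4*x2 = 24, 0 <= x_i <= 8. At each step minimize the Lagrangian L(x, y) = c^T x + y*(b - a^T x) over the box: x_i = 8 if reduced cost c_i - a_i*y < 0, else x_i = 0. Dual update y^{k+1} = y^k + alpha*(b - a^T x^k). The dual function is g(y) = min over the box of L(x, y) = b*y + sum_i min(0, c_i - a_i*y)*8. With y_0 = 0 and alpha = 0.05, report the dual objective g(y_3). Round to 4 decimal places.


Dual ascent for LP: min 2*x1 + 10*x2, 1*x1 + 4*x2 = 24, 0 <= x_i <= 8
Step 1: y^k = 0.0, reduced costs: (2.0, 10.0)
  x^k = (0.0, 0.0), subgradient = b - a^T x = 24.0
  y^{k+1} = 0.0 + 0.05*24.0 = 1.2
Step 2: y^k = 1.2, reduced costs: (0.8, 5.2)
  x^k = (0.0, 0.0), subgradient = b - a^T x = 24.0
  y^{k+1} = 1.2 + 0.05*24.0 = 2.4
Step 3: y^k = 2.4, reduced costs: (-0.4, 0.4)
  x^k = (8.0, 0.0), subgradient = b - a^T x = 16.0
  y^{k+1} = 2.4 + 0.05*16.0 = 3.2
Dual objective at y_3 = 3.2: reduced costs (-1.2, -2.8), box minimizer x = (8.0, 8.0)
g(y_3) = b*y + (c1 - a1*y)*x1 + (c2 - a2*y)*x2 = 24*3.2 + (-1.2)*8.0 + (-2.8)*8.0 = 76.8 - 9.6 - 22.4 = 44.8


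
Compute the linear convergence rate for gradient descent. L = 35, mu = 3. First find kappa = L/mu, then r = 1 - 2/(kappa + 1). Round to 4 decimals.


Step 1: Compute the condition number.
kappa = L/mu = 35/3 = 11.6667
Step 2: Compute the convergence rate.
r = 1 - 2/(kappa + 1) = 1 - 2*mu/(L + mu) = (L - mu)/(L + mu) = 32/38 = 0.8421
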